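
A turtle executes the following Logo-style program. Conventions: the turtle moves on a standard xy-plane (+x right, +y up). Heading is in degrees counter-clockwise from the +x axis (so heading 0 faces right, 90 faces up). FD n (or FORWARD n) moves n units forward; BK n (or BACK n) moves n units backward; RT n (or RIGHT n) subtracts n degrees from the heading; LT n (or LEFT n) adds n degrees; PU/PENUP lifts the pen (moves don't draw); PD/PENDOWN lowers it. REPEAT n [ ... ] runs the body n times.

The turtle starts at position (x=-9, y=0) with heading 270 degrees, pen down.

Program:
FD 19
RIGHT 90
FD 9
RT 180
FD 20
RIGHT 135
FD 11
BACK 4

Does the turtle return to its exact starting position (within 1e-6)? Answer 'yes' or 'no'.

Answer: no

Derivation:
Executing turtle program step by step:
Start: pos=(-9,0), heading=270, pen down
FD 19: (-9,0) -> (-9,-19) [heading=270, draw]
RT 90: heading 270 -> 180
FD 9: (-9,-19) -> (-18,-19) [heading=180, draw]
RT 180: heading 180 -> 0
FD 20: (-18,-19) -> (2,-19) [heading=0, draw]
RT 135: heading 0 -> 225
FD 11: (2,-19) -> (-5.778,-26.778) [heading=225, draw]
BK 4: (-5.778,-26.778) -> (-2.95,-23.95) [heading=225, draw]
Final: pos=(-2.95,-23.95), heading=225, 5 segment(s) drawn

Start position: (-9, 0)
Final position: (-2.95, -23.95)
Distance = 24.702; >= 1e-6 -> NOT closed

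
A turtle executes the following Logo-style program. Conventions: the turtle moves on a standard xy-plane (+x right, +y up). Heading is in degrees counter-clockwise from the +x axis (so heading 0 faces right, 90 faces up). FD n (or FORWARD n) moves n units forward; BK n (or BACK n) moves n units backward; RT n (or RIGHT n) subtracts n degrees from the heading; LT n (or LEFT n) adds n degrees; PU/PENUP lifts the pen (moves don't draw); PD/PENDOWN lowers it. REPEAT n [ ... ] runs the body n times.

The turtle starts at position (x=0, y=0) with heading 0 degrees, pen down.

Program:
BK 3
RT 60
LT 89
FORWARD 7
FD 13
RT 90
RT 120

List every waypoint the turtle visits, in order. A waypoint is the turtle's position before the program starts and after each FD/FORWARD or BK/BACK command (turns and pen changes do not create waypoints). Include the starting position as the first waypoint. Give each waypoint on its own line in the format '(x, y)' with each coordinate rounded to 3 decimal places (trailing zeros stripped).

Answer: (0, 0)
(-3, 0)
(3.122, 3.394)
(14.492, 9.696)

Derivation:
Executing turtle program step by step:
Start: pos=(0,0), heading=0, pen down
BK 3: (0,0) -> (-3,0) [heading=0, draw]
RT 60: heading 0 -> 300
LT 89: heading 300 -> 29
FD 7: (-3,0) -> (3.122,3.394) [heading=29, draw]
FD 13: (3.122,3.394) -> (14.492,9.696) [heading=29, draw]
RT 90: heading 29 -> 299
RT 120: heading 299 -> 179
Final: pos=(14.492,9.696), heading=179, 3 segment(s) drawn
Waypoints (4 total):
(0, 0)
(-3, 0)
(3.122, 3.394)
(14.492, 9.696)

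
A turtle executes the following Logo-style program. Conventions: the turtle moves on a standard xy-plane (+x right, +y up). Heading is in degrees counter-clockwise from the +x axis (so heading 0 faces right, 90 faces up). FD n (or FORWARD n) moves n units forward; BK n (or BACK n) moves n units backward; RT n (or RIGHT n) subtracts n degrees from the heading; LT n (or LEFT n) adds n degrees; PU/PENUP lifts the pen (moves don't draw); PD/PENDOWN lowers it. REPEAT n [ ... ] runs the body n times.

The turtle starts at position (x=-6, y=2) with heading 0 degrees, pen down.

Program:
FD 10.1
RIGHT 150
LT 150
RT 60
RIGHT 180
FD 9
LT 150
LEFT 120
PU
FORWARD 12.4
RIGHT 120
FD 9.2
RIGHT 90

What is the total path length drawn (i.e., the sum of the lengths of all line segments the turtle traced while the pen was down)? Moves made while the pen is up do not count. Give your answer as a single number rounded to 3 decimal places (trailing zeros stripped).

Answer: 19.1

Derivation:
Executing turtle program step by step:
Start: pos=(-6,2), heading=0, pen down
FD 10.1: (-6,2) -> (4.1,2) [heading=0, draw]
RT 150: heading 0 -> 210
LT 150: heading 210 -> 0
RT 60: heading 0 -> 300
RT 180: heading 300 -> 120
FD 9: (4.1,2) -> (-0.4,9.794) [heading=120, draw]
LT 150: heading 120 -> 270
LT 120: heading 270 -> 30
PU: pen up
FD 12.4: (-0.4,9.794) -> (10.339,15.994) [heading=30, move]
RT 120: heading 30 -> 270
FD 9.2: (10.339,15.994) -> (10.339,6.794) [heading=270, move]
RT 90: heading 270 -> 180
Final: pos=(10.339,6.794), heading=180, 2 segment(s) drawn

Segment lengths:
  seg 1: (-6,2) -> (4.1,2), length = 10.1
  seg 2: (4.1,2) -> (-0.4,9.794), length = 9
Total = 19.1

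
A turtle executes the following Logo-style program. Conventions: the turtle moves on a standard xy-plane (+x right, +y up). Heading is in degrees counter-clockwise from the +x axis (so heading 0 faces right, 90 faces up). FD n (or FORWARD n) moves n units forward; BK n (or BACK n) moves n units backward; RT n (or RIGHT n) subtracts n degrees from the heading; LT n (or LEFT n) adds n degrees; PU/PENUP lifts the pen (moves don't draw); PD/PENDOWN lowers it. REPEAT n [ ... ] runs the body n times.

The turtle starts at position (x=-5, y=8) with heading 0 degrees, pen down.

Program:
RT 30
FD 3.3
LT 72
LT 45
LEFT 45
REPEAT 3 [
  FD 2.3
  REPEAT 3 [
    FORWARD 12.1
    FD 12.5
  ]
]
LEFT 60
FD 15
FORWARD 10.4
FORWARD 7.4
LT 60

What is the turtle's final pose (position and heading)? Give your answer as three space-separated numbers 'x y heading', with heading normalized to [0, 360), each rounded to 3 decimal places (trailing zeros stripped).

Answer: -186.988 169.19 252

Derivation:
Executing turtle program step by step:
Start: pos=(-5,8), heading=0, pen down
RT 30: heading 0 -> 330
FD 3.3: (-5,8) -> (-2.142,6.35) [heading=330, draw]
LT 72: heading 330 -> 42
LT 45: heading 42 -> 87
LT 45: heading 87 -> 132
REPEAT 3 [
  -- iteration 1/3 --
  FD 2.3: (-2.142,6.35) -> (-3.681,8.059) [heading=132, draw]
  REPEAT 3 [
    -- iteration 1/3 --
    FD 12.1: (-3.681,8.059) -> (-11.778,17.051) [heading=132, draw]
    FD 12.5: (-11.778,17.051) -> (-20.142,26.341) [heading=132, draw]
    -- iteration 2/3 --
    FD 12.1: (-20.142,26.341) -> (-28.238,35.333) [heading=132, draw]
    FD 12.5: (-28.238,35.333) -> (-36.602,44.622) [heading=132, draw]
    -- iteration 3/3 --
    FD 12.1: (-36.602,44.622) -> (-44.699,53.614) [heading=132, draw]
    FD 12.5: (-44.699,53.614) -> (-53.063,62.903) [heading=132, draw]
  ]
  -- iteration 2/3 --
  FD 2.3: (-53.063,62.903) -> (-54.602,64.613) [heading=132, draw]
  REPEAT 3 [
    -- iteration 1/3 --
    FD 12.1: (-54.602,64.613) -> (-62.698,73.605) [heading=132, draw]
    FD 12.5: (-62.698,73.605) -> (-71.063,82.894) [heading=132, draw]
    -- iteration 2/3 --
    FD 12.1: (-71.063,82.894) -> (-79.159,91.886) [heading=132, draw]
    FD 12.5: (-79.159,91.886) -> (-87.523,101.175) [heading=132, draw]
    -- iteration 3/3 --
    FD 12.1: (-87.523,101.175) -> (-95.62,110.167) [heading=132, draw]
    FD 12.5: (-95.62,110.167) -> (-103.984,119.457) [heading=132, draw]
  ]
  -- iteration 3/3 --
  FD 2.3: (-103.984,119.457) -> (-105.523,121.166) [heading=132, draw]
  REPEAT 3 [
    -- iteration 1/3 --
    FD 12.1: (-105.523,121.166) -> (-113.619,130.158) [heading=132, draw]
    FD 12.5: (-113.619,130.158) -> (-121.983,139.447) [heading=132, draw]
    -- iteration 2/3 --
    FD 12.1: (-121.983,139.447) -> (-130.08,148.439) [heading=132, draw]
    FD 12.5: (-130.08,148.439) -> (-138.444,157.729) [heading=132, draw]
    -- iteration 3/3 --
    FD 12.1: (-138.444,157.729) -> (-146.541,166.721) [heading=132, draw]
    FD 12.5: (-146.541,166.721) -> (-154.905,176.01) [heading=132, draw]
  ]
]
LT 60: heading 132 -> 192
FD 15: (-154.905,176.01) -> (-169.577,172.891) [heading=192, draw]
FD 10.4: (-169.577,172.891) -> (-179.75,170.729) [heading=192, draw]
FD 7.4: (-179.75,170.729) -> (-186.988,169.19) [heading=192, draw]
LT 60: heading 192 -> 252
Final: pos=(-186.988,169.19), heading=252, 25 segment(s) drawn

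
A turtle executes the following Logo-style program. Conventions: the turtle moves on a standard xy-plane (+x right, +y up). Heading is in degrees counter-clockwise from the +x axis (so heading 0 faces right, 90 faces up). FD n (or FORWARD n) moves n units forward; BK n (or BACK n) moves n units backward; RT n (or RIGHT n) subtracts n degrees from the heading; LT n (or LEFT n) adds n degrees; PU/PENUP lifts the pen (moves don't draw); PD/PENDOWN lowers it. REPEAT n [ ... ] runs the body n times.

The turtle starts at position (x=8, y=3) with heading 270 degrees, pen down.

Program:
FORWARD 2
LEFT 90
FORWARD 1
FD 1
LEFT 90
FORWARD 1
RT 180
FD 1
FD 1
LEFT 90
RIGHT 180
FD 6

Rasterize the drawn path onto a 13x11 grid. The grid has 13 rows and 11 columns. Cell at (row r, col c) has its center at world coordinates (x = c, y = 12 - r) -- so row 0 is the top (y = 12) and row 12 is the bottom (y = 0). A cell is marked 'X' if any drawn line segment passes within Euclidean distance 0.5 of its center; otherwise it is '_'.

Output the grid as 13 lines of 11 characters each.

Segment 0: (8,3) -> (8,1)
Segment 1: (8,1) -> (9,1)
Segment 2: (9,1) -> (10,1)
Segment 3: (10,1) -> (10,2)
Segment 4: (10,2) -> (10,1)
Segment 5: (10,1) -> (10,-0)
Segment 6: (10,-0) -> (4,0)

Answer: ___________
___________
___________
___________
___________
___________
___________
___________
___________
________X__
________X_X
________XXX
____XXXXXXX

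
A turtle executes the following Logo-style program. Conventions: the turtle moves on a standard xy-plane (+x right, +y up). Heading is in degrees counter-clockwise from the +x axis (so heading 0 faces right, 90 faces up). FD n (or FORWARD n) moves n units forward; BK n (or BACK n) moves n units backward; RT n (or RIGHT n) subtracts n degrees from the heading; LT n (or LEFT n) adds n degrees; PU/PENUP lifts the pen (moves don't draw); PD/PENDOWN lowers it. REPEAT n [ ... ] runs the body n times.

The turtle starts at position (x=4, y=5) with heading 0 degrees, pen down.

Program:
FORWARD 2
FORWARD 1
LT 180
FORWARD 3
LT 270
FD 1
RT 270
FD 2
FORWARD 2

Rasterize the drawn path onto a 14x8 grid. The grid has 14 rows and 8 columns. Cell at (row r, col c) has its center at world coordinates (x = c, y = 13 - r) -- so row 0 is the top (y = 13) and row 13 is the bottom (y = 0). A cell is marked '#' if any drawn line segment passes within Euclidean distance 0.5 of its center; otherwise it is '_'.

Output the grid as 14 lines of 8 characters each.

Segment 0: (4,5) -> (6,5)
Segment 1: (6,5) -> (7,5)
Segment 2: (7,5) -> (4,5)
Segment 3: (4,5) -> (4,6)
Segment 4: (4,6) -> (2,6)
Segment 5: (2,6) -> (0,6)

Answer: ________
________
________
________
________
________
________
#####___
____####
________
________
________
________
________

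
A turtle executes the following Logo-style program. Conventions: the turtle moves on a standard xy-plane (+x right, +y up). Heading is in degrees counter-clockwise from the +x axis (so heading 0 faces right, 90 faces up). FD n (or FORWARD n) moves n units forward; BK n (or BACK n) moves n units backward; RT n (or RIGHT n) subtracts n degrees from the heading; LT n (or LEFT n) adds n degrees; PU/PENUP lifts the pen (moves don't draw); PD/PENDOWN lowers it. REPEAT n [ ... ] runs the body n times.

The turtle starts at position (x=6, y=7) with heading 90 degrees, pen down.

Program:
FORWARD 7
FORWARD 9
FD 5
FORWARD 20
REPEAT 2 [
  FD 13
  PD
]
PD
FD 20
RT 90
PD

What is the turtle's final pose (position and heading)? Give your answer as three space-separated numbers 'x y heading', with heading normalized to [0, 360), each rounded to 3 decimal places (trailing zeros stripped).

Executing turtle program step by step:
Start: pos=(6,7), heading=90, pen down
FD 7: (6,7) -> (6,14) [heading=90, draw]
FD 9: (6,14) -> (6,23) [heading=90, draw]
FD 5: (6,23) -> (6,28) [heading=90, draw]
FD 20: (6,28) -> (6,48) [heading=90, draw]
REPEAT 2 [
  -- iteration 1/2 --
  FD 13: (6,48) -> (6,61) [heading=90, draw]
  PD: pen down
  -- iteration 2/2 --
  FD 13: (6,61) -> (6,74) [heading=90, draw]
  PD: pen down
]
PD: pen down
FD 20: (6,74) -> (6,94) [heading=90, draw]
RT 90: heading 90 -> 0
PD: pen down
Final: pos=(6,94), heading=0, 7 segment(s) drawn

Answer: 6 94 0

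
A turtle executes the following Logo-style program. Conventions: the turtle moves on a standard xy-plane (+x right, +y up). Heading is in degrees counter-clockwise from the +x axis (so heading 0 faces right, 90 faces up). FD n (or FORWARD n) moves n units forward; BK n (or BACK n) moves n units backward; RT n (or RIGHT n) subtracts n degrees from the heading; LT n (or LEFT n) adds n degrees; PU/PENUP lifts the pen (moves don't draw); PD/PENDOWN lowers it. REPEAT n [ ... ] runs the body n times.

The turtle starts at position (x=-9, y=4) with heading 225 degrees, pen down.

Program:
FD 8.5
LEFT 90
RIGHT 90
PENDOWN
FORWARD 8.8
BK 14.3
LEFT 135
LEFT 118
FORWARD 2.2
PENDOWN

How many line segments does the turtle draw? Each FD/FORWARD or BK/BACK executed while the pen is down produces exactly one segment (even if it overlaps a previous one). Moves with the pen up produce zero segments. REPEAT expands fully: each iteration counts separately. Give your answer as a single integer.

Answer: 4

Derivation:
Executing turtle program step by step:
Start: pos=(-9,4), heading=225, pen down
FD 8.5: (-9,4) -> (-15.01,-2.01) [heading=225, draw]
LT 90: heading 225 -> 315
RT 90: heading 315 -> 225
PD: pen down
FD 8.8: (-15.01,-2.01) -> (-21.233,-8.233) [heading=225, draw]
BK 14.3: (-21.233,-8.233) -> (-11.121,1.879) [heading=225, draw]
LT 135: heading 225 -> 0
LT 118: heading 0 -> 118
FD 2.2: (-11.121,1.879) -> (-12.154,3.821) [heading=118, draw]
PD: pen down
Final: pos=(-12.154,3.821), heading=118, 4 segment(s) drawn
Segments drawn: 4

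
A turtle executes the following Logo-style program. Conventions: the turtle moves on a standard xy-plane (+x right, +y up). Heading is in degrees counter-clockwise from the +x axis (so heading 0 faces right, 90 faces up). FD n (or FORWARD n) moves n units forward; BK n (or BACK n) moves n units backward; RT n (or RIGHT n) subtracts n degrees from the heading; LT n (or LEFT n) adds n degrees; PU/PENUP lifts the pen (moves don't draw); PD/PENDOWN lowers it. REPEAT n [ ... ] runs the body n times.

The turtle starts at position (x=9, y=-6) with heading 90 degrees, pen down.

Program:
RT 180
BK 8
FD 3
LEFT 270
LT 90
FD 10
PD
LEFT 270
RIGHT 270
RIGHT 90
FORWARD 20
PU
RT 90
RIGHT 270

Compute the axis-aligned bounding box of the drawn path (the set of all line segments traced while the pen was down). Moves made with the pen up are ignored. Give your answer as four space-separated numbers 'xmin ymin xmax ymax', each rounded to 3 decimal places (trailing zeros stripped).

Executing turtle program step by step:
Start: pos=(9,-6), heading=90, pen down
RT 180: heading 90 -> 270
BK 8: (9,-6) -> (9,2) [heading=270, draw]
FD 3: (9,2) -> (9,-1) [heading=270, draw]
LT 270: heading 270 -> 180
LT 90: heading 180 -> 270
FD 10: (9,-1) -> (9,-11) [heading=270, draw]
PD: pen down
LT 270: heading 270 -> 180
RT 270: heading 180 -> 270
RT 90: heading 270 -> 180
FD 20: (9,-11) -> (-11,-11) [heading=180, draw]
PU: pen up
RT 90: heading 180 -> 90
RT 270: heading 90 -> 180
Final: pos=(-11,-11), heading=180, 4 segment(s) drawn

Segment endpoints: x in {-11, 9, 9}, y in {-11, -11, -6, -1, 2}
xmin=-11, ymin=-11, xmax=9, ymax=2

Answer: -11 -11 9 2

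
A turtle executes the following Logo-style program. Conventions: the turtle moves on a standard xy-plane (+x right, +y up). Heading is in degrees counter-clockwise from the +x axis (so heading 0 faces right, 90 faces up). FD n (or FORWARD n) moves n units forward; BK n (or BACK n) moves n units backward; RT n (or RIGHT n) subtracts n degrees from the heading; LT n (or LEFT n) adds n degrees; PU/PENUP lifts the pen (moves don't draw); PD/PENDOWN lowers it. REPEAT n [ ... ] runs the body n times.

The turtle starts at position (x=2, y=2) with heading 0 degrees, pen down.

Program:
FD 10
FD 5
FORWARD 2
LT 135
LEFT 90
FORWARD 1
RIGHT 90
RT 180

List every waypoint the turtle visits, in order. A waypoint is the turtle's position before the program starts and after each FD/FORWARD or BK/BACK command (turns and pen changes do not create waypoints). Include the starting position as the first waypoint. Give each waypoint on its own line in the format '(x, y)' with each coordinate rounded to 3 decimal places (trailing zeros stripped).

Executing turtle program step by step:
Start: pos=(2,2), heading=0, pen down
FD 10: (2,2) -> (12,2) [heading=0, draw]
FD 5: (12,2) -> (17,2) [heading=0, draw]
FD 2: (17,2) -> (19,2) [heading=0, draw]
LT 135: heading 0 -> 135
LT 90: heading 135 -> 225
FD 1: (19,2) -> (18.293,1.293) [heading=225, draw]
RT 90: heading 225 -> 135
RT 180: heading 135 -> 315
Final: pos=(18.293,1.293), heading=315, 4 segment(s) drawn
Waypoints (5 total):
(2, 2)
(12, 2)
(17, 2)
(19, 2)
(18.293, 1.293)

Answer: (2, 2)
(12, 2)
(17, 2)
(19, 2)
(18.293, 1.293)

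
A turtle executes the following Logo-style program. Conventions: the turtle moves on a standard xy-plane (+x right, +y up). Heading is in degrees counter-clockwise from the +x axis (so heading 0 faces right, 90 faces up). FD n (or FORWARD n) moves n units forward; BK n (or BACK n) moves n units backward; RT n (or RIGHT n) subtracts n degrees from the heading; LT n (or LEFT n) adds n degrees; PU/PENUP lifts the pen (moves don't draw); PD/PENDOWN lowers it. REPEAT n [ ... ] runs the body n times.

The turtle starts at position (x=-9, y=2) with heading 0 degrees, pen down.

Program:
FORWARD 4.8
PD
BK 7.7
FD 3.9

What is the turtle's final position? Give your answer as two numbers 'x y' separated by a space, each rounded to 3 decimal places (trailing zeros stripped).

Executing turtle program step by step:
Start: pos=(-9,2), heading=0, pen down
FD 4.8: (-9,2) -> (-4.2,2) [heading=0, draw]
PD: pen down
BK 7.7: (-4.2,2) -> (-11.9,2) [heading=0, draw]
FD 3.9: (-11.9,2) -> (-8,2) [heading=0, draw]
Final: pos=(-8,2), heading=0, 3 segment(s) drawn

Answer: -8 2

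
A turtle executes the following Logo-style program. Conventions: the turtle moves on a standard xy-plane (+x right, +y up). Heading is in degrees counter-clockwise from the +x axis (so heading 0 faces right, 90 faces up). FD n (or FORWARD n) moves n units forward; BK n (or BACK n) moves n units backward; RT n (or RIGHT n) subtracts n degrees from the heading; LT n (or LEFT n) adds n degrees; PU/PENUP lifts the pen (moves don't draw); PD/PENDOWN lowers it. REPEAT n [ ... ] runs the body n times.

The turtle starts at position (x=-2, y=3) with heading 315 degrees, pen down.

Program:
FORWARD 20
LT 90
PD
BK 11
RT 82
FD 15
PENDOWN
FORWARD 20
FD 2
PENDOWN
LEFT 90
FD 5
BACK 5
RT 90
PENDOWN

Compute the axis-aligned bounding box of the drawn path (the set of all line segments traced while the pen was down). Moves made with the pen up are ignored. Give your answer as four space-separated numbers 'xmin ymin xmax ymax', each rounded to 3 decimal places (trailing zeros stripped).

Answer: -2 -41.187 36.923 3

Derivation:
Executing turtle program step by step:
Start: pos=(-2,3), heading=315, pen down
FD 20: (-2,3) -> (12.142,-11.142) [heading=315, draw]
LT 90: heading 315 -> 45
PD: pen down
BK 11: (12.142,-11.142) -> (4.364,-18.92) [heading=45, draw]
RT 82: heading 45 -> 323
FD 15: (4.364,-18.92) -> (16.343,-27.948) [heading=323, draw]
PD: pen down
FD 20: (16.343,-27.948) -> (32.316,-39.984) [heading=323, draw]
FD 2: (32.316,-39.984) -> (33.913,-41.187) [heading=323, draw]
PD: pen down
LT 90: heading 323 -> 53
FD 5: (33.913,-41.187) -> (36.923,-37.194) [heading=53, draw]
BK 5: (36.923,-37.194) -> (33.913,-41.187) [heading=53, draw]
RT 90: heading 53 -> 323
PD: pen down
Final: pos=(33.913,-41.187), heading=323, 7 segment(s) drawn

Segment endpoints: x in {-2, 4.364, 12.142, 16.343, 32.316, 33.913, 36.923}, y in {-41.187, -39.984, -37.194, -27.948, -18.92, -11.142, 3}
xmin=-2, ymin=-41.187, xmax=36.923, ymax=3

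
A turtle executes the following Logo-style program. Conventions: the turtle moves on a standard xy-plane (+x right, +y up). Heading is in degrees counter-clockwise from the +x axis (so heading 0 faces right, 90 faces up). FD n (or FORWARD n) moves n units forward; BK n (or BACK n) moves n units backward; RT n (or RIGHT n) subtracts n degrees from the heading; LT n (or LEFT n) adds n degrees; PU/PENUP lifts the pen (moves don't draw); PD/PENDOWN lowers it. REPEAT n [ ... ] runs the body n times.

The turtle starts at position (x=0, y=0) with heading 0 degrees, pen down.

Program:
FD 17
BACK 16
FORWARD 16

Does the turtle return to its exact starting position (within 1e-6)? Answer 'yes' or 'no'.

Answer: no

Derivation:
Executing turtle program step by step:
Start: pos=(0,0), heading=0, pen down
FD 17: (0,0) -> (17,0) [heading=0, draw]
BK 16: (17,0) -> (1,0) [heading=0, draw]
FD 16: (1,0) -> (17,0) [heading=0, draw]
Final: pos=(17,0), heading=0, 3 segment(s) drawn

Start position: (0, 0)
Final position: (17, 0)
Distance = 17; >= 1e-6 -> NOT closed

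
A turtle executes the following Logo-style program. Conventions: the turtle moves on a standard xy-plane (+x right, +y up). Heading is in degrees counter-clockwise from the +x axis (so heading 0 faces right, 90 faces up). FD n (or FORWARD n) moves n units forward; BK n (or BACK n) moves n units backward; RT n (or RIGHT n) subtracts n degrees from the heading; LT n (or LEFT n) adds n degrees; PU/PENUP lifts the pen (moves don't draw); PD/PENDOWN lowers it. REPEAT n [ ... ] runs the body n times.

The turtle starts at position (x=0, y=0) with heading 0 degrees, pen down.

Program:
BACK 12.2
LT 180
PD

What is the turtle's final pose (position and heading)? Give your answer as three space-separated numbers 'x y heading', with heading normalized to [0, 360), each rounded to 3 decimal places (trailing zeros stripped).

Answer: -12.2 0 180

Derivation:
Executing turtle program step by step:
Start: pos=(0,0), heading=0, pen down
BK 12.2: (0,0) -> (-12.2,0) [heading=0, draw]
LT 180: heading 0 -> 180
PD: pen down
Final: pos=(-12.2,0), heading=180, 1 segment(s) drawn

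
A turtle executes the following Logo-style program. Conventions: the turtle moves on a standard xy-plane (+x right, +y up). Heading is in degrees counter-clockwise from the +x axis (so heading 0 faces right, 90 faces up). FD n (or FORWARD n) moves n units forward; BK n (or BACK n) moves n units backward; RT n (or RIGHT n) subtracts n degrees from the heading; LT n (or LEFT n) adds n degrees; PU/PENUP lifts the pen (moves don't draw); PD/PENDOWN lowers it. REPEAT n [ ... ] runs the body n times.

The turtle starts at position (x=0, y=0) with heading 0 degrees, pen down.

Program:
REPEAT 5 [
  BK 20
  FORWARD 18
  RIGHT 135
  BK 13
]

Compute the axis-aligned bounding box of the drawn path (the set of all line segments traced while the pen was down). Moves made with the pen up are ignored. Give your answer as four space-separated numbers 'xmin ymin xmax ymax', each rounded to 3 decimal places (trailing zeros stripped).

Answer: -20 -22.393 31 23.335

Derivation:
Executing turtle program step by step:
Start: pos=(0,0), heading=0, pen down
REPEAT 5 [
  -- iteration 1/5 --
  BK 20: (0,0) -> (-20,0) [heading=0, draw]
  FD 18: (-20,0) -> (-2,0) [heading=0, draw]
  RT 135: heading 0 -> 225
  BK 13: (-2,0) -> (7.192,9.192) [heading=225, draw]
  -- iteration 2/5 --
  BK 20: (7.192,9.192) -> (21.335,23.335) [heading=225, draw]
  FD 18: (21.335,23.335) -> (8.607,10.607) [heading=225, draw]
  RT 135: heading 225 -> 90
  BK 13: (8.607,10.607) -> (8.607,-2.393) [heading=90, draw]
  -- iteration 3/5 --
  BK 20: (8.607,-2.393) -> (8.607,-22.393) [heading=90, draw]
  FD 18: (8.607,-22.393) -> (8.607,-4.393) [heading=90, draw]
  RT 135: heading 90 -> 315
  BK 13: (8.607,-4.393) -> (-0.586,4.799) [heading=315, draw]
  -- iteration 4/5 --
  BK 20: (-0.586,4.799) -> (-14.728,18.941) [heading=315, draw]
  FD 18: (-14.728,18.941) -> (-2,6.213) [heading=315, draw]
  RT 135: heading 315 -> 180
  BK 13: (-2,6.213) -> (11,6.213) [heading=180, draw]
  -- iteration 5/5 --
  BK 20: (11,6.213) -> (31,6.213) [heading=180, draw]
  FD 18: (31,6.213) -> (13,6.213) [heading=180, draw]
  RT 135: heading 180 -> 45
  BK 13: (13,6.213) -> (3.808,-2.979) [heading=45, draw]
]
Final: pos=(3.808,-2.979), heading=45, 15 segment(s) drawn

Segment endpoints: x in {-20, -14.728, -2, -2, -0.586, 0, 3.808, 7.192, 8.607, 8.607, 8.607, 11, 13, 21.335, 31}, y in {-22.393, -4.393, -2.979, -2.393, 0, 4.799, 6.213, 6.213, 6.213, 6.213, 9.192, 10.607, 18.941, 23.335}
xmin=-20, ymin=-22.393, xmax=31, ymax=23.335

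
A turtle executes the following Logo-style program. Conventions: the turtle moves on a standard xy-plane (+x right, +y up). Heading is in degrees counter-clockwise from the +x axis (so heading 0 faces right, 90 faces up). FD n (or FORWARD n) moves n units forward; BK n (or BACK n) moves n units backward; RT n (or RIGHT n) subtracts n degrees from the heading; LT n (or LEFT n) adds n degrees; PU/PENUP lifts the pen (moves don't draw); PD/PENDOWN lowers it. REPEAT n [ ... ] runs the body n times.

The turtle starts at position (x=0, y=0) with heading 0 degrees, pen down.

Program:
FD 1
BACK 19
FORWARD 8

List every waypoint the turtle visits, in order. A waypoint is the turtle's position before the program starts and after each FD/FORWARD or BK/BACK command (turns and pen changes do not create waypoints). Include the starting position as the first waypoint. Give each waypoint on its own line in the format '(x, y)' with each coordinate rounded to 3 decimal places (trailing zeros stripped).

Answer: (0, 0)
(1, 0)
(-18, 0)
(-10, 0)

Derivation:
Executing turtle program step by step:
Start: pos=(0,0), heading=0, pen down
FD 1: (0,0) -> (1,0) [heading=0, draw]
BK 19: (1,0) -> (-18,0) [heading=0, draw]
FD 8: (-18,0) -> (-10,0) [heading=0, draw]
Final: pos=(-10,0), heading=0, 3 segment(s) drawn
Waypoints (4 total):
(0, 0)
(1, 0)
(-18, 0)
(-10, 0)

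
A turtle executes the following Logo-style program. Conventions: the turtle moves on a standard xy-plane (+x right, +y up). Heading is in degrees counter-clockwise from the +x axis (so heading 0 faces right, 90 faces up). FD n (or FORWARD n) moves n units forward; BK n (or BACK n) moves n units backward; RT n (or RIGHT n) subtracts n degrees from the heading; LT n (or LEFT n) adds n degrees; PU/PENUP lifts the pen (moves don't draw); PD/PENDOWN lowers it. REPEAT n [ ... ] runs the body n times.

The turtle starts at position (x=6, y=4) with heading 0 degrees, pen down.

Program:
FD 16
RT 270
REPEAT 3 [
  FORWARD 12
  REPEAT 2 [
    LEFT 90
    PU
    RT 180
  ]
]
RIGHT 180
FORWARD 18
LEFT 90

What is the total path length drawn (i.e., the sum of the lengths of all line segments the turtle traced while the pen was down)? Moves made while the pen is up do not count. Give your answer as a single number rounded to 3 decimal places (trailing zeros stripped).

Answer: 28

Derivation:
Executing turtle program step by step:
Start: pos=(6,4), heading=0, pen down
FD 16: (6,4) -> (22,4) [heading=0, draw]
RT 270: heading 0 -> 90
REPEAT 3 [
  -- iteration 1/3 --
  FD 12: (22,4) -> (22,16) [heading=90, draw]
  REPEAT 2 [
    -- iteration 1/2 --
    LT 90: heading 90 -> 180
    PU: pen up
    RT 180: heading 180 -> 0
    -- iteration 2/2 --
    LT 90: heading 0 -> 90
    PU: pen up
    RT 180: heading 90 -> 270
  ]
  -- iteration 2/3 --
  FD 12: (22,16) -> (22,4) [heading=270, move]
  REPEAT 2 [
    -- iteration 1/2 --
    LT 90: heading 270 -> 0
    PU: pen up
    RT 180: heading 0 -> 180
    -- iteration 2/2 --
    LT 90: heading 180 -> 270
    PU: pen up
    RT 180: heading 270 -> 90
  ]
  -- iteration 3/3 --
  FD 12: (22,4) -> (22,16) [heading=90, move]
  REPEAT 2 [
    -- iteration 1/2 --
    LT 90: heading 90 -> 180
    PU: pen up
    RT 180: heading 180 -> 0
    -- iteration 2/2 --
    LT 90: heading 0 -> 90
    PU: pen up
    RT 180: heading 90 -> 270
  ]
]
RT 180: heading 270 -> 90
FD 18: (22,16) -> (22,34) [heading=90, move]
LT 90: heading 90 -> 180
Final: pos=(22,34), heading=180, 2 segment(s) drawn

Segment lengths:
  seg 1: (6,4) -> (22,4), length = 16
  seg 2: (22,4) -> (22,16), length = 12
Total = 28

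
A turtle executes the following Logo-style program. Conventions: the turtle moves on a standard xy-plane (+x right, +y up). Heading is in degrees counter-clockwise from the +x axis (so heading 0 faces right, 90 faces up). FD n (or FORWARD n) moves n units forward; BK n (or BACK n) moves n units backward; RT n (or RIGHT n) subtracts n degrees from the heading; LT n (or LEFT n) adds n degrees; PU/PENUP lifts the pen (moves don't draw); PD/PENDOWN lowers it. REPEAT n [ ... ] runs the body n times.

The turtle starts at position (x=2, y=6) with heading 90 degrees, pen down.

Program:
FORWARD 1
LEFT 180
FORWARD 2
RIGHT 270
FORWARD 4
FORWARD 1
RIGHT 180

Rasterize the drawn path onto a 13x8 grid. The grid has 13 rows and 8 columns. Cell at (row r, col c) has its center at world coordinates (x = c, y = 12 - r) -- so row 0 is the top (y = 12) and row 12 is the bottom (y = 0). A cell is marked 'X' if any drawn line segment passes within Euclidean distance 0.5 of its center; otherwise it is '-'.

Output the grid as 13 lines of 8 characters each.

Segment 0: (2,6) -> (2,7)
Segment 1: (2,7) -> (2,5)
Segment 2: (2,5) -> (6,5)
Segment 3: (6,5) -> (7,5)

Answer: --------
--------
--------
--------
--------
--X-----
--X-----
--XXXXXX
--------
--------
--------
--------
--------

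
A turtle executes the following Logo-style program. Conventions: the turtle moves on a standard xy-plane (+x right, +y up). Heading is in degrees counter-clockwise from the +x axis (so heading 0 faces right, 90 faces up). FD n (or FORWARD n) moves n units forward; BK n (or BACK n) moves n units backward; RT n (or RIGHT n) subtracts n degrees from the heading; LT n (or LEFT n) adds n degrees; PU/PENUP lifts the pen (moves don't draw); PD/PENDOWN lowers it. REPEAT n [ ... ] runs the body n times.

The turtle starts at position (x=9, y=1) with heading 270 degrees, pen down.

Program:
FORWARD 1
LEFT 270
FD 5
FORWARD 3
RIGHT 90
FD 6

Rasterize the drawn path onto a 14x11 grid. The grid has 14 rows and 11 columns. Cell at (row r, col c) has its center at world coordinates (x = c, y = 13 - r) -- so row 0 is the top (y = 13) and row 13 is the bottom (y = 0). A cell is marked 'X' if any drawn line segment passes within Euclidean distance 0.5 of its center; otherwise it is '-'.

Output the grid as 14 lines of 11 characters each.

Answer: -----------
-----------
-----------
-----------
-----------
-----------
-----------
-X---------
-X---------
-X---------
-X---------
-X---------
-X-------X-
-XXXXXXXXX-

Derivation:
Segment 0: (9,1) -> (9,0)
Segment 1: (9,0) -> (4,0)
Segment 2: (4,0) -> (1,0)
Segment 3: (1,0) -> (1,6)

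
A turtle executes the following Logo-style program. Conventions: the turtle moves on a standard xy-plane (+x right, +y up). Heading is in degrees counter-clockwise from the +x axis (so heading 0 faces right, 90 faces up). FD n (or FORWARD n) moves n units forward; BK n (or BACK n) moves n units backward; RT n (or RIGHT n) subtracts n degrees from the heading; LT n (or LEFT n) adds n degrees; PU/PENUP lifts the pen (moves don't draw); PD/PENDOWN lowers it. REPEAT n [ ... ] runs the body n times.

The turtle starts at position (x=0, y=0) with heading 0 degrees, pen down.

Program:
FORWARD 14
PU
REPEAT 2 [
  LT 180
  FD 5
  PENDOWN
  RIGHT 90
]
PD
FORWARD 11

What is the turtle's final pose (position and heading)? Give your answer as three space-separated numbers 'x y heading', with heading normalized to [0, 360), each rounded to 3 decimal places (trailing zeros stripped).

Answer: -2 -5 180

Derivation:
Executing turtle program step by step:
Start: pos=(0,0), heading=0, pen down
FD 14: (0,0) -> (14,0) [heading=0, draw]
PU: pen up
REPEAT 2 [
  -- iteration 1/2 --
  LT 180: heading 0 -> 180
  FD 5: (14,0) -> (9,0) [heading=180, move]
  PD: pen down
  RT 90: heading 180 -> 90
  -- iteration 2/2 --
  LT 180: heading 90 -> 270
  FD 5: (9,0) -> (9,-5) [heading=270, draw]
  PD: pen down
  RT 90: heading 270 -> 180
]
PD: pen down
FD 11: (9,-5) -> (-2,-5) [heading=180, draw]
Final: pos=(-2,-5), heading=180, 3 segment(s) drawn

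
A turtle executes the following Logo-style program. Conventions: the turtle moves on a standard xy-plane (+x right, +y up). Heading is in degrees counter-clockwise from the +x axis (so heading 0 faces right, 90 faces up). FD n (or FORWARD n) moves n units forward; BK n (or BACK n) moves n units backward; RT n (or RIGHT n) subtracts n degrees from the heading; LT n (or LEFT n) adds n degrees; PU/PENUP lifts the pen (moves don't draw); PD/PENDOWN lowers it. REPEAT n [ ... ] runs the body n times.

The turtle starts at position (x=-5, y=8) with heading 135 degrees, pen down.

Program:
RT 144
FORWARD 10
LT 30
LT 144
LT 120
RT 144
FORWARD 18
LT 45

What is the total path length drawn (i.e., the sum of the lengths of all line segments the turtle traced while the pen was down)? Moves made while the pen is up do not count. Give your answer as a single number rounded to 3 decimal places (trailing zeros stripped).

Executing turtle program step by step:
Start: pos=(-5,8), heading=135, pen down
RT 144: heading 135 -> 351
FD 10: (-5,8) -> (4.877,6.436) [heading=351, draw]
LT 30: heading 351 -> 21
LT 144: heading 21 -> 165
LT 120: heading 165 -> 285
RT 144: heading 285 -> 141
FD 18: (4.877,6.436) -> (-9.112,17.763) [heading=141, draw]
LT 45: heading 141 -> 186
Final: pos=(-9.112,17.763), heading=186, 2 segment(s) drawn

Segment lengths:
  seg 1: (-5,8) -> (4.877,6.436), length = 10
  seg 2: (4.877,6.436) -> (-9.112,17.763), length = 18
Total = 28

Answer: 28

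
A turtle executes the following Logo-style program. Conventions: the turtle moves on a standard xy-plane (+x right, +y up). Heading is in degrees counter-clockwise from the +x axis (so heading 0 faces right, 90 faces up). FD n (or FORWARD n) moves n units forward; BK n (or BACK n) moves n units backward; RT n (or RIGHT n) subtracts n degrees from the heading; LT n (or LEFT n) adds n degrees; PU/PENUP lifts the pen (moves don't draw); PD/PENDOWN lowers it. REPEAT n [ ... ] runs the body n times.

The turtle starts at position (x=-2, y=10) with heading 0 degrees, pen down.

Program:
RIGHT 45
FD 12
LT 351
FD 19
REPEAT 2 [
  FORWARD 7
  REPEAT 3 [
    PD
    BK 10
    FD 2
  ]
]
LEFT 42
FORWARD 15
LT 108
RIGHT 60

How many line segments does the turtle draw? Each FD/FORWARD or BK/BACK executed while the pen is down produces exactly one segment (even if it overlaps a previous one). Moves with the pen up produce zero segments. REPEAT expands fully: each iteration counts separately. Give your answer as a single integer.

Executing turtle program step by step:
Start: pos=(-2,10), heading=0, pen down
RT 45: heading 0 -> 315
FD 12: (-2,10) -> (6.485,1.515) [heading=315, draw]
LT 351: heading 315 -> 306
FD 19: (6.485,1.515) -> (17.653,-13.857) [heading=306, draw]
REPEAT 2 [
  -- iteration 1/2 --
  FD 7: (17.653,-13.857) -> (21.768,-19.52) [heading=306, draw]
  REPEAT 3 [
    -- iteration 1/3 --
    PD: pen down
    BK 10: (21.768,-19.52) -> (15.89,-11.43) [heading=306, draw]
    FD 2: (15.89,-11.43) -> (17.065,-13.048) [heading=306, draw]
    -- iteration 2/3 --
    PD: pen down
    BK 10: (17.065,-13.048) -> (11.188,-4.957) [heading=306, draw]
    FD 2: (11.188,-4.957) -> (12.363,-6.575) [heading=306, draw]
    -- iteration 3/3 --
    PD: pen down
    BK 10: (12.363,-6.575) -> (6.485,1.515) [heading=306, draw]
    FD 2: (6.485,1.515) -> (7.661,-0.103) [heading=306, draw]
  ]
  -- iteration 2/2 --
  FD 7: (7.661,-0.103) -> (11.775,-5.766) [heading=306, draw]
  REPEAT 3 [
    -- iteration 1/3 --
    PD: pen down
    BK 10: (11.775,-5.766) -> (5.897,2.324) [heading=306, draw]
    FD 2: (5.897,2.324) -> (7.073,0.706) [heading=306, draw]
    -- iteration 2/3 --
    PD: pen down
    BK 10: (7.073,0.706) -> (1.195,8.796) [heading=306, draw]
    FD 2: (1.195,8.796) -> (2.371,7.178) [heading=306, draw]
    -- iteration 3/3 --
    PD: pen down
    BK 10: (2.371,7.178) -> (-3.507,15.268) [heading=306, draw]
    FD 2: (-3.507,15.268) -> (-2.331,13.65) [heading=306, draw]
  ]
]
LT 42: heading 306 -> 348
FD 15: (-2.331,13.65) -> (12.341,10.531) [heading=348, draw]
LT 108: heading 348 -> 96
RT 60: heading 96 -> 36
Final: pos=(12.341,10.531), heading=36, 17 segment(s) drawn
Segments drawn: 17

Answer: 17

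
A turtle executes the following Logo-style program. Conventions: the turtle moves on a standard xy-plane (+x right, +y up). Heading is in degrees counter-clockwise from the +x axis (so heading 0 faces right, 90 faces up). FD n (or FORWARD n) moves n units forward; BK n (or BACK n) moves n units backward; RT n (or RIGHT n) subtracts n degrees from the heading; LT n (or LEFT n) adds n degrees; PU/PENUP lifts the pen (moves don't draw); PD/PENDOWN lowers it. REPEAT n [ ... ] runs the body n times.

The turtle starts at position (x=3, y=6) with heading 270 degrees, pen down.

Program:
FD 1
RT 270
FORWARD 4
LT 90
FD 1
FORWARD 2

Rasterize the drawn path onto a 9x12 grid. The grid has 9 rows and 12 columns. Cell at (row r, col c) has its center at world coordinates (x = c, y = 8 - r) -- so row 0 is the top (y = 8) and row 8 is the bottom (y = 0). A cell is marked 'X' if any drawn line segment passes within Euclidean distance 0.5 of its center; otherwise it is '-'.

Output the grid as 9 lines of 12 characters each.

Answer: -------X----
-------X----
---X---X----
---XXXXX----
------------
------------
------------
------------
------------

Derivation:
Segment 0: (3,6) -> (3,5)
Segment 1: (3,5) -> (7,5)
Segment 2: (7,5) -> (7,6)
Segment 3: (7,6) -> (7,8)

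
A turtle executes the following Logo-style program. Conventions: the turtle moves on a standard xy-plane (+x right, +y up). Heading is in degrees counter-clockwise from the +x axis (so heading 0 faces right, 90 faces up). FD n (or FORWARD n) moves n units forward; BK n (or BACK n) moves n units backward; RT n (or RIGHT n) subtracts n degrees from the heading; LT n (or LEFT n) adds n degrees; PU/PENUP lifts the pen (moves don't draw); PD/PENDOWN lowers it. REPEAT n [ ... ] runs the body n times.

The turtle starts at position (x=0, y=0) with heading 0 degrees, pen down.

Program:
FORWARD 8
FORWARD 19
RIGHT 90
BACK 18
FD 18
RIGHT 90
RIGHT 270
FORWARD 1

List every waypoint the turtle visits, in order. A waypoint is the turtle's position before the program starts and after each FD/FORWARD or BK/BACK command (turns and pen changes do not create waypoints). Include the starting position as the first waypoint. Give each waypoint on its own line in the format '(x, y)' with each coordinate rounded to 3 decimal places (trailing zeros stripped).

Executing turtle program step by step:
Start: pos=(0,0), heading=0, pen down
FD 8: (0,0) -> (8,0) [heading=0, draw]
FD 19: (8,0) -> (27,0) [heading=0, draw]
RT 90: heading 0 -> 270
BK 18: (27,0) -> (27,18) [heading=270, draw]
FD 18: (27,18) -> (27,0) [heading=270, draw]
RT 90: heading 270 -> 180
RT 270: heading 180 -> 270
FD 1: (27,0) -> (27,-1) [heading=270, draw]
Final: pos=(27,-1), heading=270, 5 segment(s) drawn
Waypoints (6 total):
(0, 0)
(8, 0)
(27, 0)
(27, 18)
(27, 0)
(27, -1)

Answer: (0, 0)
(8, 0)
(27, 0)
(27, 18)
(27, 0)
(27, -1)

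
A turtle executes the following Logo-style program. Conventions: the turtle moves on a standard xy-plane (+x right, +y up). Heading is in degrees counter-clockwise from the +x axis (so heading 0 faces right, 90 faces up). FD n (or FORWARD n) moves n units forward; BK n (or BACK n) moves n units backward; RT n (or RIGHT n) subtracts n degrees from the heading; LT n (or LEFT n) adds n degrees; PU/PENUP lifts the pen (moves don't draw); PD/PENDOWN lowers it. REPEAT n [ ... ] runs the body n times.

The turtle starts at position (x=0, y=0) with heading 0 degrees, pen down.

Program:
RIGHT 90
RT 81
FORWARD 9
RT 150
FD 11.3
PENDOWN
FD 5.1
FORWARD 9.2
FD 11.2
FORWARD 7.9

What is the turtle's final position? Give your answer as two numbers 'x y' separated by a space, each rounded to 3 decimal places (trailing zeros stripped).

Answer: 25.849 26.723

Derivation:
Executing turtle program step by step:
Start: pos=(0,0), heading=0, pen down
RT 90: heading 0 -> 270
RT 81: heading 270 -> 189
FD 9: (0,0) -> (-8.889,-1.408) [heading=189, draw]
RT 150: heading 189 -> 39
FD 11.3: (-8.889,-1.408) -> (-0.107,5.703) [heading=39, draw]
PD: pen down
FD 5.1: (-0.107,5.703) -> (3.856,8.913) [heading=39, draw]
FD 9.2: (3.856,8.913) -> (11.006,14.703) [heading=39, draw]
FD 11.2: (11.006,14.703) -> (19.71,21.751) [heading=39, draw]
FD 7.9: (19.71,21.751) -> (25.849,26.723) [heading=39, draw]
Final: pos=(25.849,26.723), heading=39, 6 segment(s) drawn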